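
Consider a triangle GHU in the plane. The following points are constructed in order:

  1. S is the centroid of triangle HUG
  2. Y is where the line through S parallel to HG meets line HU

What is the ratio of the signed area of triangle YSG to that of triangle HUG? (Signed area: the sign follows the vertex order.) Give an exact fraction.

[YSG]:[HUG] = 1/9

Work in coordinates with G = (0, 0), H = (1, 0), U = (0, 1).
1. S is the centroid of triangle HUG ⇒ S = (1/3, 1/3)
2. Y is where the line through S parallel to HG meets line HU ⇒ Y = (2/3, 1/3)
2·[YSG] = 1/9, 2·[HUG] = 1
[YSG]:[HUG] = 1/9:1 = 1/9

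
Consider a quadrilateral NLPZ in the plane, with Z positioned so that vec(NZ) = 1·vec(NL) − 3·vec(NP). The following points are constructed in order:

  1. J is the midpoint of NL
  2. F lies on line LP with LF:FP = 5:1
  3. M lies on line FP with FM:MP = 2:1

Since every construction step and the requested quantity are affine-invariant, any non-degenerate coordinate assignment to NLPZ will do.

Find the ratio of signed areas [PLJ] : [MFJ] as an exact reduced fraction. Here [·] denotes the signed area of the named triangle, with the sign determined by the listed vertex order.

[PLJ]:[MFJ] = 9

Assign N = (0, 0), L = (1, 0), P = (0, 1), Z = (1, -3) — the answer is frame-independent, so this choice is without loss of generality.
1. J is the midpoint of NL ⇒ J = (1/2, 0)
2. F lies on line LP with LF:FP = 5:1 ⇒ F = (1/6, 5/6)
3. M lies on line FP with FM:MP = 2:1 ⇒ M = (1/18, 17/18)
2·[PLJ] = -1/2, 2·[MFJ] = -1/18
[PLJ]:[MFJ] = -1/2:-1/18 = 9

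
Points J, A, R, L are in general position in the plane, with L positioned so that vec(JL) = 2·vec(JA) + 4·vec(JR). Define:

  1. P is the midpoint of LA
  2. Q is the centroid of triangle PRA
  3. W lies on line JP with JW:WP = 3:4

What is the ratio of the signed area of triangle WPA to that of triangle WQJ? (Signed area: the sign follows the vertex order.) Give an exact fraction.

[WPA]:[WQJ] = 16

Assign J = (0, 0), A = (1, 0), R = (0, 1), L = (2, 4) — the answer is frame-independent, so this choice is without loss of generality.
1. P is the midpoint of LA ⇒ P = (3/2, 2)
2. Q is the centroid of triangle PRA ⇒ Q = (5/6, 1)
3. W lies on line JP with JW:WP = 3:4 ⇒ W = (9/14, 6/7)
2·[WPA] = -8/7, 2·[WQJ] = -1/14
[WPA]:[WQJ] = -8/7:-1/14 = 16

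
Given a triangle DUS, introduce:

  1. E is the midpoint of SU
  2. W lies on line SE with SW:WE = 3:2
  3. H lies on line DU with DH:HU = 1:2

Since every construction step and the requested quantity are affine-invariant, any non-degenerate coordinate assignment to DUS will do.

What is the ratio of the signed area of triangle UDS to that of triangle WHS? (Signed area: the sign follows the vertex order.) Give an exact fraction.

[UDS]:[WHS] = 5

Work in coordinates with D = (0, 0), U = (1, 0), S = (0, 1).
1. E is the midpoint of SU ⇒ E = (1/2, 1/2)
2. W lies on line SE with SW:WE = 3:2 ⇒ W = (3/10, 7/10)
3. H lies on line DU with DH:HU = 1:2 ⇒ H = (1/3, 0)
2·[UDS] = -1, 2·[WHS] = -1/5
[UDS]:[WHS] = -1:-1/5 = 5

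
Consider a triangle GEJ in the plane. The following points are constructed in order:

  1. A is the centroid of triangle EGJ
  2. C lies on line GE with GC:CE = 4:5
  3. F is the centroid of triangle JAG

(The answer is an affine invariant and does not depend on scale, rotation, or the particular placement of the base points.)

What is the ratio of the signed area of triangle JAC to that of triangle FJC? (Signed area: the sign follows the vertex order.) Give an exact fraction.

Work in coordinates with G = (0, 0), E = (1, 0), J = (0, 1).
1. A is the centroid of triangle EGJ ⇒ A = (1/3, 1/3)
2. C lies on line GE with GC:CE = 4:5 ⇒ C = (4/9, 0)
3. F is the centroid of triangle JAG ⇒ F = (1/9, 4/9)
2·[JAC] = -1/27, 2·[FJC] = -11/81
[JAC]:[FJC] = -1/27:-11/81 = 3/11

[JAC]:[FJC] = 3/11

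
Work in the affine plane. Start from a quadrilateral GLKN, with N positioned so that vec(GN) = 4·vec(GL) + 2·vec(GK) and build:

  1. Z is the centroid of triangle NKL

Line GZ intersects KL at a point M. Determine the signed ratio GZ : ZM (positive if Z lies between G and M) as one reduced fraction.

Set G = (0, 0), L = (1, 0), K = (0, 1), N = (4, 2); any affine frame gives the same invariant.
1. Z is the centroid of triangle NKL ⇒ Z = (5/3, 1)
line GZ meets KL at M = (5/8, 3/8)
Z = G + t·(M−G) with t = 8/3, so GZ:ZM = 8/3:-5/3

GZ:ZM = -8/5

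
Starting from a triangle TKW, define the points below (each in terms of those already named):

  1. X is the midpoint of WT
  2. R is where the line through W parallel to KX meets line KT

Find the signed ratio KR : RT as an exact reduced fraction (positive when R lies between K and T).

Assign T = (0, 0), K = (1, 0), W = (0, 1) — the answer is frame-independent, so this choice is without loss of generality.
1. X is the midpoint of WT ⇒ X = (0, 1/2)
2. R is where the line through W parallel to KX meets line KT ⇒ R = (2, 0)
R = K + t·(T−K) with t = -1, so KR:RT = t:(1−t) = -1:2

KR:RT = -1/2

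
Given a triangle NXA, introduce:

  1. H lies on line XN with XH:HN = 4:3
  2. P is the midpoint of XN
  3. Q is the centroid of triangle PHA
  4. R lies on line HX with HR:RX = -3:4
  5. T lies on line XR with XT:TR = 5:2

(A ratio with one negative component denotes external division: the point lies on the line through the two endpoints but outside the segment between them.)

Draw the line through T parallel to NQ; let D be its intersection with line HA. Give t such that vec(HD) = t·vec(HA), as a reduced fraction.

t = 104/133

Work in coordinates with N = (0, 0), X = (1, 0), A = (0, 1).
1. H lies on line XN with XH:HN = 4:3 ⇒ H = (3/7, 0)
2. P is the midpoint of XN ⇒ P = (1/2, 0)
3. Q is the centroid of triangle PHA ⇒ Q = (13/42, 1/3)
4. R lies on line HX with HR:RX = -3:4 ⇒ R = (-9/7, 0)
5. T lies on line XR with XT:TR = 5:2 ⇒ T = (-31/49, 0)
through T parallel to NQ: direction (13/42, 1/3); meets HA at D = (87/931, 104/133)
D = H + t·(A−H) with t = 104/133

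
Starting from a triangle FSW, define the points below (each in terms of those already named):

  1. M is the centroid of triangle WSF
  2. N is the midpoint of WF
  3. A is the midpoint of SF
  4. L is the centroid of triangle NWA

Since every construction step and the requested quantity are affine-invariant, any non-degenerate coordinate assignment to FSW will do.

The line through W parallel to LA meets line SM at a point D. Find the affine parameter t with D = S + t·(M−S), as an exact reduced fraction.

t = 3/4

Set F = (0, 0), S = (1, 0), W = (0, 1); any affine frame gives the same invariant.
1. M is the centroid of triangle WSF ⇒ M = (1/3, 1/3)
2. N is the midpoint of WF ⇒ N = (0, 1/2)
3. A is the midpoint of SF ⇒ A = (1/2, 0)
4. L is the centroid of triangle NWA ⇒ L = (1/6, 1/2)
through W parallel to LA: direction (1/3, -1/2); meets SM at D = (1/2, 1/4)
D = S + t·(M−S) with t = 3/4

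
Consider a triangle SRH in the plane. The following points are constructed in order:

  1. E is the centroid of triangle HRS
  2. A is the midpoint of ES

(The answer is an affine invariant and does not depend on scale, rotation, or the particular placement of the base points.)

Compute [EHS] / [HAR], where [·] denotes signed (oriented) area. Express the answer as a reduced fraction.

Work in coordinates with S = (0, 0), R = (1, 0), H = (0, 1).
1. E is the centroid of triangle HRS ⇒ E = (1/3, 1/3)
2. A is the midpoint of ES ⇒ A = (1/6, 1/6)
2·[EHS] = 1/3, 2·[HAR] = 2/3
[EHS]:[HAR] = 1/3:2/3 = 1/2

[EHS]:[HAR] = 1/2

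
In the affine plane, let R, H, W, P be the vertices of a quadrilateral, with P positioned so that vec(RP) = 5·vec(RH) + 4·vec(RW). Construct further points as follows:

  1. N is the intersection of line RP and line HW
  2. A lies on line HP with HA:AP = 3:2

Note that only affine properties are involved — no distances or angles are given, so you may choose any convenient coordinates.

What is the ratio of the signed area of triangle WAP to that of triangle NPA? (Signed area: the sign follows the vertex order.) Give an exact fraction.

Set R = (0, 0), H = (1, 0), W = (0, 1), P = (5, 4); any affine frame gives the same invariant.
1. N is the intersection of line RP and line HW ⇒ N = (5/9, 4/9)
2. A lies on line HP with HA:AP = 3:2 ⇒ A = (17/5, 12/5)
2·[WAP] = 16/5, 2·[NPA] = -64/45
[WAP]:[NPA] = 16/5:-64/45 = -9/4

[WAP]:[NPA] = -9/4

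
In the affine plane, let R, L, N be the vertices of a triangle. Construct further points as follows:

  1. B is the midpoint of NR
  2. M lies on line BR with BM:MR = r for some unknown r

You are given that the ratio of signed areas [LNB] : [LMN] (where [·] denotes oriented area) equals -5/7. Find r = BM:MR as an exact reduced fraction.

r = 2/3

Choose coordinates R = (0, 0), L = (1, 0), N = (0, 1).
1. B is the midpoint of NR ⇒ B = (0, 1/2)
2. With BM:MR = r, write λ = r/(r+1) so M = B + λ·(R−B); M is affine-linear in λ
Every point depending on M is an affine combination of M and λ-independent points, so each such coordinate is linear in λ; the λ² term in each signed area is a multiple of (R−B)×(R−B) = 0, so 2·[LNB] and 2·[LMN] are each linear in λ. Evaluating at λ=0 and λ=1:
  2·[LNB] = 1/2,   2·[LMN] = -1/2·λ − 1/2
So [LNB]:[LMN] = (1/2) / (-1/2·λ − 1/2). Setting this equal to -5/7:
  1/2 = -5/7·(-1/2·λ − 1/2)  ⇒  λ = 2/5
Then r = λ/(1−λ) = (2/5)/(3/5) = 2/3. Check: with r = 2/3, M = (0, 3/10) and [LNB]:[LMN] = -5/7 as required.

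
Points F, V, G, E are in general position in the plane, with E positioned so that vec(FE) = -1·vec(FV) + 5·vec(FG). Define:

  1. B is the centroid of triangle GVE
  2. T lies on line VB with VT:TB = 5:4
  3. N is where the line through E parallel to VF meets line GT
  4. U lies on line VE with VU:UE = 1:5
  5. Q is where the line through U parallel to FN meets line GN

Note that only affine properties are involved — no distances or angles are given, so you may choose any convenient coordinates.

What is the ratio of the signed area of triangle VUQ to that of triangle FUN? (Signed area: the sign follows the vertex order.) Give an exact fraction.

[VUQ]:[FUN] = 1/2

Assign F = (0, 0), V = (1, 0), G = (0, 1), E = (-1, 5) — the answer is frame-independent, so this choice is without loss of generality.
1. B is the centroid of triangle GVE ⇒ B = (0, 2)
2. T lies on line VB with VT:TB = 5:4 ⇒ T = (4/9, 10/9)
3. N is where the line through E parallel to VF meets line GT ⇒ N = (16, 5)
4. U lies on line VE with VU:UE = 1:5 ⇒ U = (2/3, 5/6)
5. Q is where the line through U parallel to FN meets line GN ⇒ Q = (6, 5/2)
2·[VUQ] = -5, 2·[FUN] = -10
[VUQ]:[FUN] = -5:-10 = 1/2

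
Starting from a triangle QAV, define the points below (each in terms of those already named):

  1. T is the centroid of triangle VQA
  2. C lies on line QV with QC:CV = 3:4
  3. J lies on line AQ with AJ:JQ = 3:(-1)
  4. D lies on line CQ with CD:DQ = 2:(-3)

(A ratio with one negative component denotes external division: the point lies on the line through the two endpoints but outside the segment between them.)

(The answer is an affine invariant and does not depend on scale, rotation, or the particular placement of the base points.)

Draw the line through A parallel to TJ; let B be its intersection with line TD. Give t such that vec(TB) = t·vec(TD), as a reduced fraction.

Assign Q = (0, 0), A = (1, 0), V = (0, 1) — the answer is frame-independent, so this choice is without loss of generality.
1. T is the centroid of triangle VQA ⇒ T = (1/3, 1/3)
2. C lies on line QV with QC:CV = 3:4 ⇒ C = (0, 3/7)
3. J lies on line AQ with AJ:JQ = 3:(-1) ⇒ J = (-1/2, 0)
4. D lies on line CQ with CD:DQ = 2:(-3) ⇒ D = (0, 9/7)
through A parallel to TJ: direction (-5/6, -1/3); meets TD at B = (59/114, -11/57)
B = T + t·(D−T) with t = -21/38

t = -21/38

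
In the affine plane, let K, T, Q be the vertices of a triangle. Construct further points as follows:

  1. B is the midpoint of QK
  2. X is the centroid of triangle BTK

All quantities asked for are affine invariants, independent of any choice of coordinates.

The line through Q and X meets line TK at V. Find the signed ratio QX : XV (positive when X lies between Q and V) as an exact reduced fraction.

QX:XV = 5

Choose coordinates K = (0, 0), T = (1, 0), Q = (0, 1).
1. B is the midpoint of QK ⇒ B = (0, 1/2)
2. X is the centroid of triangle BTK ⇒ X = (1/3, 1/6)
line QX meets TK at V = (2/5, 0)
X = Q + t·(V−Q) with t = 5/6, so QX:XV = 5/6:1/6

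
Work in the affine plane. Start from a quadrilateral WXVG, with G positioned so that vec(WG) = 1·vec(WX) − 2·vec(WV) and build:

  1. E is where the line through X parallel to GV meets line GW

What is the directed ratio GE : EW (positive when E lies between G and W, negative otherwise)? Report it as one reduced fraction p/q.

Work in coordinates with W = (0, 0), X = (1, 0), V = (0, 1), G = (1, -2).
1. E is where the line through X parallel to GV meets line GW ⇒ E = (3, -6)
E = G + t·(W−G) with t = -2, so GE:EW = t:(1−t) = -2:3

GE:EW = -2/3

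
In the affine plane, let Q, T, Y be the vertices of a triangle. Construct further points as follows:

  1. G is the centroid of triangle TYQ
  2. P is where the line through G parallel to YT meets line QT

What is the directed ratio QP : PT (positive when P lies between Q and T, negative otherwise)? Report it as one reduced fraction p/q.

Work in coordinates with Q = (0, 0), T = (1, 0), Y = (0, 1).
1. G is the centroid of triangle TYQ ⇒ G = (1/3, 1/3)
2. P is where the line through G parallel to YT meets line QT ⇒ P = (2/3, 0)
P = Q + t·(T−Q) with t = 2/3, so QP:PT = t:(1−t) = 2/3:1/3

QP:PT = 2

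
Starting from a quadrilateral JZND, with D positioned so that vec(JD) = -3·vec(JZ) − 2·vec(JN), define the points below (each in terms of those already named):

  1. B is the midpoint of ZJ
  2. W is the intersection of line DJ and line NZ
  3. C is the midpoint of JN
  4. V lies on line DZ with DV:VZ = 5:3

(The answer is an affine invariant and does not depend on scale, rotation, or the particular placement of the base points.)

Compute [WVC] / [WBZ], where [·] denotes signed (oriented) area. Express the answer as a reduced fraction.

[WVC]:[WBZ] = -4

Set J = (0, 0), Z = (1, 0), N = (0, 1), D = (-3, -2); any affine frame gives the same invariant.
1. B is the midpoint of ZJ ⇒ B = (1/2, 0)
2. W is the intersection of line DJ and line NZ ⇒ W = (3/5, 2/5)
3. C is the midpoint of JN ⇒ C = (0, 1/2)
4. V lies on line DZ with DV:VZ = 5:3 ⇒ V = (-1/2, -3/4)
2·[WVC] = -4/5, 2·[WBZ] = 1/5
[WVC]:[WBZ] = -4/5:1/5 = -4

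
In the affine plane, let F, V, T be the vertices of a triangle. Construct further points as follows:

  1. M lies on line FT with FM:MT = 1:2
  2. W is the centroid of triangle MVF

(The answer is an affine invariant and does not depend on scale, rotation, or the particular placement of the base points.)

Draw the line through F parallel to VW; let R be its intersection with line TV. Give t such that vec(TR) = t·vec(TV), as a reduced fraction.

Choose coordinates F = (0, 0), V = (1, 0), T = (0, 1).
1. M lies on line FT with FM:MT = 1:2 ⇒ M = (0, 1/3)
2. W is the centroid of triangle MVF ⇒ W = (1/3, 1/9)
through F parallel to VW: direction (-2/3, 1/9); meets TV at R = (6/5, -1/5)
R = T + t·(V−T) with t = 6/5

t = 6/5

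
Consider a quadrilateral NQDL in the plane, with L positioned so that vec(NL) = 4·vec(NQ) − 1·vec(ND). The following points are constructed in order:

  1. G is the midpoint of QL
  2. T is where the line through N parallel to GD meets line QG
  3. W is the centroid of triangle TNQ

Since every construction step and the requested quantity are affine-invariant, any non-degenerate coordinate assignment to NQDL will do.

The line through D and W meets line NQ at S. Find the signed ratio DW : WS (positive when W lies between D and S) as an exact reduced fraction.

Work in coordinates with N = (0, 0), Q = (1, 0), D = (0, 1), L = (4, -1).
1. G is the midpoint of QL ⇒ G = (5/2, -1/2)
2. T is where the line through N parallel to GD meets line QG ⇒ T = (-5/4, 3/4)
3. W is the centroid of triangle TNQ ⇒ W = (-1/12, 1/4)
line DW meets NQ at S = (-1/9, 0)
W = D + t·(S−D) with t = 3/4, so DW:WS = 3/4:1/4

DW:WS = 3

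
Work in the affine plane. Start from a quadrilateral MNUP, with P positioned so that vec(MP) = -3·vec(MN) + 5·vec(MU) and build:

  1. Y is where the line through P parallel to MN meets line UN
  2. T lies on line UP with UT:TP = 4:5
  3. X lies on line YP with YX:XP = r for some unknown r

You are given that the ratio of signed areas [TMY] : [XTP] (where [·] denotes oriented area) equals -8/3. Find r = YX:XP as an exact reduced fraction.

r = 1/3

Choose coordinates M = (0, 0), N = (1, 0), U = (0, 1), P = (-3, 5).
1. Y is where the line through P parallel to MN meets line UN ⇒ Y = (-4, 5)
2. T lies on line UP with UT:TP = 4:5 ⇒ T = (-4/3, 25/9)
3. With YX:XP = r, write λ = r/(r+1) so X = Y + λ·(P−Y); X is affine-linear in λ
Every point depending on X is an affine combination of X and λ-independent points, so each such coordinate is linear in λ; the λ² term in each signed area is a multiple of (P−Y)×(P−Y) = 0, so 2·[TMY] and 2·[XTP] are each linear in λ. Evaluating at λ=0 and λ=1:
  2·[TMY] = -40/9,   2·[XTP] = -20/9·λ + 20/9
So [TMY]:[XTP] = (-40/9) / (-20/9·λ + 20/9). Setting this equal to -8/3:
  -40/9 = -8/3·(-20/9·λ + 20/9)  ⇒  λ = 1/4
Then r = λ/(1−λ) = (1/4)/(3/4) = 1/3. Check: with r = 1/3, X = (-15/4, 5) and [TMY]:[XTP] = -8/3 as required.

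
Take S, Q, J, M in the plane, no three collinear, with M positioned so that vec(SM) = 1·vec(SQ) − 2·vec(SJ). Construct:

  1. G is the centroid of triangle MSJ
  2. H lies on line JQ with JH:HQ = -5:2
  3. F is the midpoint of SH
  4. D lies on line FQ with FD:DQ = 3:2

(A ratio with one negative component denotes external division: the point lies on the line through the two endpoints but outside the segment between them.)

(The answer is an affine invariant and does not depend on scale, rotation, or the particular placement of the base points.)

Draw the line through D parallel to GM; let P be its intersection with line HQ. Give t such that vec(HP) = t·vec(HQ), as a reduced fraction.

t = 13/10

Assign S = (0, 0), Q = (1, 0), J = (0, 1), M = (1, -2) — the answer is frame-independent, so this choice is without loss of generality.
1. G is the centroid of triangle MSJ ⇒ G = (1/3, -1/3)
2. H lies on line JQ with JH:HQ = -5:2 ⇒ H = (5/3, -2/3)
3. F is the midpoint of SH ⇒ F = (5/6, -1/3)
4. D lies on line FQ with FD:DQ = 3:2 ⇒ D = (14/15, -2/15)
through D parallel to GM: direction (2/3, -5/3); meets HQ at P = (4/5, 1/5)
P = H + t·(Q−H) with t = 13/10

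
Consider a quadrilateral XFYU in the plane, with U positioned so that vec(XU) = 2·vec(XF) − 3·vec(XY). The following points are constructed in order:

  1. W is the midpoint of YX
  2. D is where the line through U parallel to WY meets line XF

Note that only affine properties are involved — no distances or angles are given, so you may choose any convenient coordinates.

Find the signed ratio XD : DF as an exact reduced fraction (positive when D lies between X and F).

Assign X = (0, 0), F = (1, 0), Y = (0, 1), U = (2, -3) — the answer is frame-independent, so this choice is without loss of generality.
1. W is the midpoint of YX ⇒ W = (0, 1/2)
2. D is where the line through U parallel to WY meets line XF ⇒ D = (2, 0)
D = X + t·(F−X) with t = 2, so XD:DF = t:(1−t) = 2:-1

XD:DF = -2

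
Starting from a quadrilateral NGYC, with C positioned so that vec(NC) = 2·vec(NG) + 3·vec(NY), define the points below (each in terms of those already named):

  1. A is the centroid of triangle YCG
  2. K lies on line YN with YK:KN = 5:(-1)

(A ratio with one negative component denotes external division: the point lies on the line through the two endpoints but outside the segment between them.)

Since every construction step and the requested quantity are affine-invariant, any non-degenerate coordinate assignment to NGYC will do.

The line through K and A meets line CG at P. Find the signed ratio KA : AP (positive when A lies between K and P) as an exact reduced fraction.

Choose coordinates N = (0, 0), G = (1, 0), Y = (0, 1), C = (2, 3).
1. A is the centroid of triangle YCG ⇒ A = (1, 4/3)
2. K lies on line YN with YK:KN = 5:(-1) ⇒ K = (0, -1/4)
line KA meets CG at P = (33/17, 48/17)
A = K + t·(P−K) with t = 17/33, so KA:AP = 17/33:16/33

KA:AP = 17/16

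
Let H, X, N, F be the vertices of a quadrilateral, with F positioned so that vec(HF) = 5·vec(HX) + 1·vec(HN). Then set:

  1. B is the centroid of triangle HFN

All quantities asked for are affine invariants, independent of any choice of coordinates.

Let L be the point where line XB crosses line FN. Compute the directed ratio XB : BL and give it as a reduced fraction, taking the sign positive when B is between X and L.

Assign H = (0, 0), X = (1, 0), N = (0, 1), F = (5, 1) — the answer is frame-independent, so this choice is without loss of generality.
1. B is the centroid of triangle HFN ⇒ B = (5/3, 2/3)
line XB meets FN at L = (2, 1)
B = X + t·(L−X) with t = 2/3, so XB:BL = 2/3:1/3

XB:BL = 2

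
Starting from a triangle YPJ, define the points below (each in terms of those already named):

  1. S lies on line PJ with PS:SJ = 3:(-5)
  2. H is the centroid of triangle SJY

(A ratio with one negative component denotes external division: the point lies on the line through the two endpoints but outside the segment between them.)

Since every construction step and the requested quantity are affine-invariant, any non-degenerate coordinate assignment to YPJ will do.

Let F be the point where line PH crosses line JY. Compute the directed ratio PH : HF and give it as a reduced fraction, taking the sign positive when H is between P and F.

PH:HF = 1/5

Work in coordinates with Y = (0, 0), P = (1, 0), J = (0, 1).
1. S lies on line PJ with PS:SJ = 3:(-5) ⇒ S = (5/2, -3/2)
2. H is the centroid of triangle SJY ⇒ H = (5/6, -1/6)
line PH meets JY at F = (0, -1)
H = P + t·(F−P) with t = 1/6, so PH:HF = 1/6:5/6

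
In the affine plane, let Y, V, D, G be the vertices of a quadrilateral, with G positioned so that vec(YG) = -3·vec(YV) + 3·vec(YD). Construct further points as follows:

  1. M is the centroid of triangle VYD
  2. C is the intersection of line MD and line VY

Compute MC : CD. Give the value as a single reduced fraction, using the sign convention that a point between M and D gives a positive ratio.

Set Y = (0, 0), V = (1, 0), D = (0, 1), G = (-3, 3); any affine frame gives the same invariant.
1. M is the centroid of triangle VYD ⇒ M = (1/3, 1/3)
2. C is the intersection of line MD and line VY ⇒ C = (1/2, 0)
C = M + t·(D−M) with t = -1/2, so MC:CD = t:(1−t) = -1/2:3/2

MC:CD = -1/3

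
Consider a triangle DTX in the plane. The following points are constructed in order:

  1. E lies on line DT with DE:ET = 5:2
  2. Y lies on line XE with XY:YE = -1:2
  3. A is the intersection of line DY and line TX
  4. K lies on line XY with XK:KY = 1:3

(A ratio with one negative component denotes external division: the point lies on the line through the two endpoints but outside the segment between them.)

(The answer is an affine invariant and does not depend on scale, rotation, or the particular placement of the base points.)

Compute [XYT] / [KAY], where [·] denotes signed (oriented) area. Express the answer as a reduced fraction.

[XYT]:[KAY] = 12/5

Choose coordinates D = (0, 0), T = (1, 0), X = (0, 1).
1. E lies on line DT with DE:ET = 5:2 ⇒ E = (5/7, 0)
2. Y lies on line XE with XY:YE = -1:2 ⇒ Y = (-5/7, 2)
3. A is the intersection of line DY and line TX ⇒ A = (-5/9, 14/9)
4. K lies on line XY with XK:KY = 1:3 ⇒ K = (-5/28, 5/4)
2·[XYT] = -2/7, 2·[KAY] = -5/42
[XYT]:[KAY] = -2/7:-5/42 = 12/5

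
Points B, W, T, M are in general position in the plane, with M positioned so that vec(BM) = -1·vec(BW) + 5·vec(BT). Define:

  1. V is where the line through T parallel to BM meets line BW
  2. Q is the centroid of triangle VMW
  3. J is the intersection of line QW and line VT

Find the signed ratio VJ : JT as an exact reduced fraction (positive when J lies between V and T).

VJ:JT = -20/11

Assign B = (0, 0), W = (1, 0), T = (0, 1), M = (-1, 5) — the answer is frame-independent, so this choice is without loss of generality.
1. V is where the line through T parallel to BM meets line BW ⇒ V = (1/5, 0)
2. Q is the centroid of triangle VMW ⇒ Q = (1/15, 5/3)
3. J is the intersection of line QW and line VT ⇒ J = (-11/45, 20/9)
J = V + t·(T−V) with t = 20/9, so VJ:JT = t:(1−t) = 20/9:-11/9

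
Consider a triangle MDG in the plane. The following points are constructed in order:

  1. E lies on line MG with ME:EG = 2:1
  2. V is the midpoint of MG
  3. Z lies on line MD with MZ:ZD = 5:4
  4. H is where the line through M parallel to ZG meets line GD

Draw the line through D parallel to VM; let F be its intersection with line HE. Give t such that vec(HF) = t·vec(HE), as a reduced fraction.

Assign M = (0, 0), D = (1, 0), G = (0, 1) — the answer is frame-independent, so this choice is without loss of generality.
1. E lies on line MG with ME:EG = 2:1 ⇒ E = (0, 2/3)
2. V is the midpoint of MG ⇒ V = (0, 1/2)
3. Z lies on line MD with MZ:ZD = 5:4 ⇒ Z = (5/9, 0)
4. H is where the line through M parallel to ZG meets line GD ⇒ H = (-5/4, 9/4)
through D parallel to VM: direction (0, -1/2); meets HE at F = (1, -3/5)
F = H + t·(E−H) with t = 9/5

t = 9/5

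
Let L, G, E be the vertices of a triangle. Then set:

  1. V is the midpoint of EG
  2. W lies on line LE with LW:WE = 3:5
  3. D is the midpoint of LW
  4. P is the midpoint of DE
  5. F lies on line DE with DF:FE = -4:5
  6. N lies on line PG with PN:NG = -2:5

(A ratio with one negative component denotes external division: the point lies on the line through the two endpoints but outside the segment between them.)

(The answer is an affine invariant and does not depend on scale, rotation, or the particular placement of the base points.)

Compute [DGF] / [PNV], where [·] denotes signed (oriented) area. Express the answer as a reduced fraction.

Work in coordinates with L = (0, 0), G = (1, 0), E = (0, 1).
1. V is the midpoint of EG ⇒ V = (1/2, 1/2)
2. W lies on line LE with LW:WE = 3:5 ⇒ W = (0, 3/8)
3. D is the midpoint of LW ⇒ D = (0, 3/16)
4. P is the midpoint of DE ⇒ P = (0, 19/32)
5. F lies on line DE with DF:FE = -4:5 ⇒ F = (0, -49/16)
6. N lies on line PG with PN:NG = -2:5 ⇒ N = (-2/3, 95/96)
2·[DGF] = -13/4, 2·[PNV] = -13/96
[DGF]:[PNV] = -13/4:-13/96 = 24

[DGF]:[PNV] = 24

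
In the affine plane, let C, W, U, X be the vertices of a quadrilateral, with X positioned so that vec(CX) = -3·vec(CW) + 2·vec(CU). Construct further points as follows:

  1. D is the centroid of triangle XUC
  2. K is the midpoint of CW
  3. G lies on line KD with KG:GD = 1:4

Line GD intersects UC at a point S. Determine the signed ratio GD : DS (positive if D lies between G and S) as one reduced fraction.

GD:DS = -6/5

Work in coordinates with C = (0, 0), W = (1, 0), U = (0, 1), X = (-3, 2).
1. D is the centroid of triangle XUC ⇒ D = (-1, 1)
2. K is the midpoint of CW ⇒ K = (1/2, 0)
3. G lies on line KD with KG:GD = 1:4 ⇒ G = (1/5, 1/5)
line GD meets UC at S = (0, 1/3)
D = G + t·(S−G) with t = 6, so GD:DS = 6:-5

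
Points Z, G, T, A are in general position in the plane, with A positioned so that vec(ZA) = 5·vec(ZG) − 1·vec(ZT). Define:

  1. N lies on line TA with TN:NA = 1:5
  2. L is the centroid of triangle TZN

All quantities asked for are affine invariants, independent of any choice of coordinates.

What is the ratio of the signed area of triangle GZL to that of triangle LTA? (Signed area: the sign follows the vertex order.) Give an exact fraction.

Assign Z = (0, 0), G = (1, 0), T = (0, 1), A = (5, -1) — the answer is frame-independent, so this choice is without loss of generality.
1. N lies on line TA with TN:NA = 1:5 ⇒ N = (5/6, 2/3)
2. L is the centroid of triangle TZN ⇒ L = (5/18, 5/9)
2·[GZL] = -5/9, 2·[LTA] = -5/3
[GZL]:[LTA] = -5/9:-5/3 = 1/3

[GZL]:[LTA] = 1/3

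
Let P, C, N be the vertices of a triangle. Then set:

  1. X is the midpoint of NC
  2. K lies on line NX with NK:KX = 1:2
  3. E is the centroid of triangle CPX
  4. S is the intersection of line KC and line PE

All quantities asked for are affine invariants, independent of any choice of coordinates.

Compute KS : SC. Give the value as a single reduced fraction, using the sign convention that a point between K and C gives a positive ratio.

KS:SC = 7/3

Assign P = (0, 0), C = (1, 0), N = (0, 1) — the answer is frame-independent, so this choice is without loss of generality.
1. X is the midpoint of NC ⇒ X = (1/2, 1/2)
2. K lies on line NX with NK:KX = 1:2 ⇒ K = (1/6, 5/6)
3. E is the centroid of triangle CPX ⇒ E = (1/2, 1/6)
4. S is the intersection of line KC and line PE ⇒ S = (3/4, 1/4)
S = K + t·(C−K) with t = 7/10, so KS:SC = t:(1−t) = 7/10:3/10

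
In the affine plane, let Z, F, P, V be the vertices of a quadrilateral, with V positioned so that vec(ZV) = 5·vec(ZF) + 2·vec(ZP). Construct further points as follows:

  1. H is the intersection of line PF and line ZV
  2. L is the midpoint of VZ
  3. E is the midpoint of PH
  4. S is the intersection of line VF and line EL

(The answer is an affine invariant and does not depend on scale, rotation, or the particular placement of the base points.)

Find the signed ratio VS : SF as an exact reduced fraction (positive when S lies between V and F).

VS:SF = 7/9

Work in coordinates with Z = (0, 0), F = (1, 0), P = (0, 1), V = (5, 2).
1. H is the intersection of line PF and line ZV ⇒ H = (5/7, 2/7)
2. L is the midpoint of VZ ⇒ L = (5/2, 1)
3. E is the midpoint of PH ⇒ E = (5/14, 9/14)
4. S is the intersection of line VF and line EL ⇒ S = (13/4, 9/8)
S = V + t·(F−V) with t = 7/16, so VS:SF = t:(1−t) = 7/16:9/16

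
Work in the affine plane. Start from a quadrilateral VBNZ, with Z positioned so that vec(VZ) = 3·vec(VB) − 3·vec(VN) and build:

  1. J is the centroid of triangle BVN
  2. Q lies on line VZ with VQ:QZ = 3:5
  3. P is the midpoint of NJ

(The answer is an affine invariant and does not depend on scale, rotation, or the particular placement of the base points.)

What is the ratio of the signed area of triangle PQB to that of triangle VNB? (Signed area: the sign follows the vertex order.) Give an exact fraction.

[PQB]:[VNB] = -41/48

Assign V = (0, 0), B = (1, 0), N = (0, 1), Z = (3, -3) — the answer is frame-independent, so this choice is without loss of generality.
1. J is the centroid of triangle BVN ⇒ J = (1/3, 1/3)
2. Q lies on line VZ with VQ:QZ = 3:5 ⇒ Q = (9/8, -9/8)
3. P is the midpoint of NJ ⇒ P = (1/6, 2/3)
2·[PQB] = 41/48, 2·[VNB] = -1
[PQB]:[VNB] = 41/48:-1 = -41/48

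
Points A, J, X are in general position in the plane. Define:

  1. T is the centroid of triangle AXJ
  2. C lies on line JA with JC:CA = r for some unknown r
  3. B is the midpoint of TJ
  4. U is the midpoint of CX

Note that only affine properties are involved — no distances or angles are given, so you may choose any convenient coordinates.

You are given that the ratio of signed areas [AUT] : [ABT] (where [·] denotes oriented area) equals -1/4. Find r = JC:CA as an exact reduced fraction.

Assign A = (0, 0), J = (1, 0), X = (0, 1) — the answer is frame-independent, so this choice is without loss of generality.
1. T is the centroid of triangle AXJ ⇒ T = (1/3, 1/3)
2. With JC:CA = r, write λ = r/(r+1) so C = J + λ·(A−J); C is affine-linear in λ
3. B is the midpoint of TJ ⇒ B = (2/3, 1/6)
4. U is the midpoint of CX ⇒ U is an affine combination of earlier points and hence also affine-linear in λ
Every point depending on C is an affine combination of C and λ-independent points, so each such coordinate is linear in λ; the λ² term in each signed area is a multiple of (A−J)×(A−J) = 0, so 2·[AUT] and 2·[ABT] are each linear in λ. Evaluating at λ=0 and λ=1:
  2·[AUT] = -1/6·λ,   2·[ABT] = 1/6
So [AUT]:[ABT] = (-1/6·λ) / (1/6). Setting this equal to -1/4:
  -1/6·λ = -1/4·(1/6)  ⇒  λ = 1/4
Then r = λ/(1−λ) = (1/4)/(3/4) = 1/3. Check: with r = 1/3, C = (3/4, 0) and [AUT]:[ABT] = -1/4 as required.

r = 1/3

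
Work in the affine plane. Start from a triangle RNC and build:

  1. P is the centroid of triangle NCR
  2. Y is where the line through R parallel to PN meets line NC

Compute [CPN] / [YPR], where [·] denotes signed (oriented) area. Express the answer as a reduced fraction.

Work in coordinates with R = (0, 0), N = (1, 0), C = (0, 1).
1. P is the centroid of triangle NCR ⇒ P = (1/3, 1/3)
2. Y is where the line through R parallel to PN meets line NC ⇒ Y = (2, -1)
2·[CPN] = 1/3, 2·[YPR] = 1
[CPN]:[YPR] = 1/3:1 = 1/3

[CPN]:[YPR] = 1/3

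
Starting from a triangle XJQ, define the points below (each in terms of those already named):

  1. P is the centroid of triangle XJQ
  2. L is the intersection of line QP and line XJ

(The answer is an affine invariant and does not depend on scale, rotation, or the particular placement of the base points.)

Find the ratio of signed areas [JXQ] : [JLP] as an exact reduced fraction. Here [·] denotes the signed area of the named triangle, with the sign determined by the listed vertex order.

Set X = (0, 0), J = (1, 0), Q = (0, 1); any affine frame gives the same invariant.
1. P is the centroid of triangle XJQ ⇒ P = (1/3, 1/3)
2. L is the intersection of line QP and line XJ ⇒ L = (1/2, 0)
2·[JXQ] = -1, 2·[JLP] = -1/6
[JXQ]:[JLP] = -1:-1/6 = 6

[JXQ]:[JLP] = 6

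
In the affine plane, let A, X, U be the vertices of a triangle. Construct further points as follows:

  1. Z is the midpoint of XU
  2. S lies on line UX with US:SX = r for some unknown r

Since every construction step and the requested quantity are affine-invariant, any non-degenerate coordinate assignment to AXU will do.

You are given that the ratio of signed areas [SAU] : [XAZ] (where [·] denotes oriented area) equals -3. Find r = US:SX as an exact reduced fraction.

Assign A = (0, 0), X = (1, 0), U = (0, 1) — the answer is frame-independent, so this choice is without loss of generality.
1. Z is the midpoint of XU ⇒ Z = (1/2, 1/2)
2. With US:SX = r, write λ = r/(r+1) so S = U + λ·(X−U); S is affine-linear in λ
Every point depending on S is an affine combination of S and λ-independent points, so each such coordinate is linear in λ; the λ² term in each signed area is a multiple of (X−U)×(X−U) = 0, so 2·[SAU] and 2·[XAZ] are each linear in λ. Evaluating at λ=0 and λ=1:
  2·[SAU] = −λ,   2·[XAZ] = -1/2
So [SAU]:[XAZ] = (−λ) / (-1/2). Setting this equal to -3:
  −λ = -3·(-1/2)  ⇒  λ = -3/2
Then r = λ/(1−λ) = (-3/2)/(5/2) = -3/5. Check: with r = -3/5, S = (-3/2, 5/2) and [SAU]:[XAZ] = -3 as required.

r = -3/5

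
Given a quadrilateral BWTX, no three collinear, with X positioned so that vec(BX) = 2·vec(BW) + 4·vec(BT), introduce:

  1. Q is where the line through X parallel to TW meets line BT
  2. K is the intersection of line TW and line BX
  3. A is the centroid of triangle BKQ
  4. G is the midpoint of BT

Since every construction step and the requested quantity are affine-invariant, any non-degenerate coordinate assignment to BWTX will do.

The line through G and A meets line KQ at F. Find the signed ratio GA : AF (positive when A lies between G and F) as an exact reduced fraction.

Work in coordinates with B = (0, 0), W = (1, 0), T = (0, 1), X = (2, 4).
1. Q is where the line through X parallel to TW meets line BT ⇒ Q = (0, 6)
2. K is the intersection of line TW and line BX ⇒ K = (1/3, 2/3)
3. A is the centroid of triangle BKQ ⇒ A = (1/9, 20/9)
4. G is the midpoint of BT ⇒ G = (0, 1/2)
line GA meets KQ at F = (11/63, 202/63)
A = G + t·(F−G) with t = 7/11, so GA:AF = 7/11:4/11

GA:AF = 7/4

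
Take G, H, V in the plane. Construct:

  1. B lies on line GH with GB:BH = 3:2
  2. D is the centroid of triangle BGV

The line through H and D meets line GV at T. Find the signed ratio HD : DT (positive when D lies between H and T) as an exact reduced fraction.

Set G = (0, 0), H = (1, 0), V = (0, 1); any affine frame gives the same invariant.
1. B lies on line GH with GB:BH = 3:2 ⇒ B = (3/5, 0)
2. D is the centroid of triangle BGV ⇒ D = (1/5, 1/3)
line HD meets GV at T = (0, 5/12)
D = H + t·(T−H) with t = 4/5, so HD:DT = 4/5:1/5

HD:DT = 4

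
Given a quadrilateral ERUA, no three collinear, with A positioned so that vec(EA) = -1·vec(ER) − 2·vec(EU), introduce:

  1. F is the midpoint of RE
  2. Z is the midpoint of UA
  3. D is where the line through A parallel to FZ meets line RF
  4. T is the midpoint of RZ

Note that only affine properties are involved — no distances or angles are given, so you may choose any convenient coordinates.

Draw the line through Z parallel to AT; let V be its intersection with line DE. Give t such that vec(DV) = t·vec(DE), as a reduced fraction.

t = 22/21

Choose coordinates E = (0, 0), R = (1, 0), U = (0, 1), A = (-1, -2).
1. F is the midpoint of RE ⇒ F = (1/2, 0)
2. Z is the midpoint of UA ⇒ Z = (-1/2, -1/2)
3. D is where the line through A parallel to FZ meets line RF ⇒ D = (3, 0)
4. T is the midpoint of RZ ⇒ T = (1/4, -1/4)
through Z parallel to AT: direction (5/4, 7/4); meets DE at V = (-1/7, 0)
V = D + t·(E−D) with t = 22/21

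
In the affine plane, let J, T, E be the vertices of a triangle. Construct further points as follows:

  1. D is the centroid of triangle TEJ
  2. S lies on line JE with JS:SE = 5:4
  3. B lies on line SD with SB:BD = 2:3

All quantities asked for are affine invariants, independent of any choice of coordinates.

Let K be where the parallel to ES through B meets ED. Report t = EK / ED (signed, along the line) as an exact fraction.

Work in coordinates with J = (0, 0), T = (1, 0), E = (0, 1).
1. D is the centroid of triangle TEJ ⇒ D = (1/3, 1/3)
2. S lies on line JE with JS:SE = 5:4 ⇒ S = (0, 5/9)
3. B lies on line SD with SB:BD = 2:3 ⇒ B = (2/15, 7/15)
through B parallel to ES: direction (0, -4/9); meets ED at K = (2/15, 11/15)
K = E + t·(D−E) with t = 2/5

t = 2/5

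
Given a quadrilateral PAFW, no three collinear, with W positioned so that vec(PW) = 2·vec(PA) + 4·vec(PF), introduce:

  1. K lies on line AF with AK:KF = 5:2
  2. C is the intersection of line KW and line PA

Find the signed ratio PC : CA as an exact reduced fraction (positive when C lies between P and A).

PC:CA = -2/25

Set P = (0, 0), A = (1, 0), F = (0, 1), W = (2, 4); any affine frame gives the same invariant.
1. K lies on line AF with AK:KF = 5:2 ⇒ K = (2/7, 5/7)
2. C is the intersection of line KW and line PA ⇒ C = (-2/23, 0)
C = P + t·(A−P) with t = -2/23, so PC:CA = t:(1−t) = -2/23:25/23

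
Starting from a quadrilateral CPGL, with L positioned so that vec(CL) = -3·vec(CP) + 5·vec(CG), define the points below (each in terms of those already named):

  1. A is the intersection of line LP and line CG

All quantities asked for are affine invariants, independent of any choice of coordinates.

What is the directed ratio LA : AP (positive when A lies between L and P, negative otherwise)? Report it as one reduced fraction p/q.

Work in coordinates with C = (0, 0), P = (1, 0), G = (0, 1), L = (-3, 5).
1. A is the intersection of line LP and line CG ⇒ A = (0, 5/4)
A = L + t·(P−L) with t = 3/4, so LA:AP = t:(1−t) = 3/4:1/4

LA:AP = 3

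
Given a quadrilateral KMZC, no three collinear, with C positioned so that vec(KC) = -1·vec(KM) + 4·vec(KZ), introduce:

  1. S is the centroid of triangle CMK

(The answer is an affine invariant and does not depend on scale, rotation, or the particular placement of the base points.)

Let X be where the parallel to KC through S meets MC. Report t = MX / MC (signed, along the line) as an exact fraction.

t = 2/3

Set K = (0, 0), M = (1, 0), Z = (0, 1), C = (-1, 4); any affine frame gives the same invariant.
1. S is the centroid of triangle CMK ⇒ S = (0, 4/3)
through S parallel to KC: direction (-1, 4); meets MC at X = (-1/3, 8/3)
X = M + t·(C−M) with t = 2/3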